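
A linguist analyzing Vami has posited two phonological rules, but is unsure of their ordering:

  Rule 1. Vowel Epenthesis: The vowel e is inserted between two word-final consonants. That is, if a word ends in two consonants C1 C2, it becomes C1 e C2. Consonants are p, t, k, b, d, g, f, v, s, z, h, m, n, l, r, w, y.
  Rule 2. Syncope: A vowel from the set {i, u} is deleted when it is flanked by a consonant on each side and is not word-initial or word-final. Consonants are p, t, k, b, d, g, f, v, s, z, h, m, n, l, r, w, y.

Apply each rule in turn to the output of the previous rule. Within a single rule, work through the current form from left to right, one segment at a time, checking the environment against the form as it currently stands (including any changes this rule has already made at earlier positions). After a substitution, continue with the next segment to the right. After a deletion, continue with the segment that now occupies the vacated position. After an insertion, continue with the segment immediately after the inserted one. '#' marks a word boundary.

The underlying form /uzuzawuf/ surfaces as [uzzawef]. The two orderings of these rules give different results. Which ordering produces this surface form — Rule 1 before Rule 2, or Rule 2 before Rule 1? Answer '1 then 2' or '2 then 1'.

2 then 1

Order 1 then 2:
  1 Vowel Epenthesis: no change — [uzuzawuf]
  2 Syncope: [uzuzawuf] → [uzzawf]
  result: [uzzawf]
Order 2 then 1:
  2 Syncope: [uzuzawuf] → [uzzawf]
  1 Vowel Epenthesis: [uzzawf] → [uzzawef]
  result: [uzzawef]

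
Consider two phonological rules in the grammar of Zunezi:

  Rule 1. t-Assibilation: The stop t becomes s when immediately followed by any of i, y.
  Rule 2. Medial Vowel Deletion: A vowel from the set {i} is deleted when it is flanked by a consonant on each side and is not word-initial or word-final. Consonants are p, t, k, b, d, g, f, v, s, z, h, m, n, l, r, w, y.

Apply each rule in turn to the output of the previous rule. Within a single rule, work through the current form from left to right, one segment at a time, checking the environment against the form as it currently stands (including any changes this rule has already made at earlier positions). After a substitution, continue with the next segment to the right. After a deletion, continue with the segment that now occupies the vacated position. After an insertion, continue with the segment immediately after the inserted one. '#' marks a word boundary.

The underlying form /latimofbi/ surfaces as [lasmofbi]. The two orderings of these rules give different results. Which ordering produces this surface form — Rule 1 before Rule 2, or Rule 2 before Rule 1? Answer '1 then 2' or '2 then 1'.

Order 1 then 2:
  1 t-Assibilation: [latimofbi] → [lasimofbi]
  2 Medial Vowel Deletion: [lasimofbi] → [lasmofbi]
  result: [lasmofbi]
Order 2 then 1:
  2 Medial Vowel Deletion: [latimofbi] → [latmofbi]
  1 t-Assibilation: no change — [latmofbi]
  result: [latmofbi]

1 then 2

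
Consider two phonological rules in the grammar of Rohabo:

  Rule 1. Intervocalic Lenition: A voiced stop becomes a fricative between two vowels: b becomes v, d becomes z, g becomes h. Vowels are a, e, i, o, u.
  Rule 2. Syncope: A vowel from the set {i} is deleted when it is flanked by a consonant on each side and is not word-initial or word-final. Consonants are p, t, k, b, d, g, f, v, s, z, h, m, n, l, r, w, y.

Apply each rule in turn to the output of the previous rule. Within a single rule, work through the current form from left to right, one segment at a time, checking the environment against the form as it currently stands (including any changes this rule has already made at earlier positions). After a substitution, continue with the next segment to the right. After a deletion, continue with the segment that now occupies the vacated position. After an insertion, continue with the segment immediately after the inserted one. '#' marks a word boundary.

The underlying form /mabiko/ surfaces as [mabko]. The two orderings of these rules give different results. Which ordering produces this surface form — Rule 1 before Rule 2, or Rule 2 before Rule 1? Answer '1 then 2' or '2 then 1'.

Order 1 then 2:
  1 Intervocalic Lenition: [mabiko] → [maviko]
  2 Syncope: [maviko] → [mavko]
  result: [mavko]
Order 2 then 1:
  2 Syncope: [mabiko] → [mabko]
  1 Intervocalic Lenition: no change — [mabko]
  result: [mabko]

2 then 1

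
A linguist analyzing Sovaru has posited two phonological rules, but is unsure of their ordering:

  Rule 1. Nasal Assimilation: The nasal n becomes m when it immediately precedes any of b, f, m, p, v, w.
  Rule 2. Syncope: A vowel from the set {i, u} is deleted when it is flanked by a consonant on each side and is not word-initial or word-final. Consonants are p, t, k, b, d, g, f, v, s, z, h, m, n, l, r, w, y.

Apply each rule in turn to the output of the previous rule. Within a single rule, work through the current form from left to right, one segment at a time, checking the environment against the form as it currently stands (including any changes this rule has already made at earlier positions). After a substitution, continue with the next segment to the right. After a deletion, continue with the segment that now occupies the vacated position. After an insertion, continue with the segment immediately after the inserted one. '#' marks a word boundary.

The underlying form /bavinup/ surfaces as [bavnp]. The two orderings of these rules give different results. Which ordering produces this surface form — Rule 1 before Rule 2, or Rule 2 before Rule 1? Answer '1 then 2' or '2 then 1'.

Order 1 then 2:
  1 Nasal Assimilation: no change — [bavinup]
  2 Syncope: [bavinup] → [bavnp]
  result: [bavnp]
Order 2 then 1:
  2 Syncope: [bavinup] → [bavnp]
  1 Nasal Assimilation: [bavnp] → [bavmp]
  result: [bavmp]

1 then 2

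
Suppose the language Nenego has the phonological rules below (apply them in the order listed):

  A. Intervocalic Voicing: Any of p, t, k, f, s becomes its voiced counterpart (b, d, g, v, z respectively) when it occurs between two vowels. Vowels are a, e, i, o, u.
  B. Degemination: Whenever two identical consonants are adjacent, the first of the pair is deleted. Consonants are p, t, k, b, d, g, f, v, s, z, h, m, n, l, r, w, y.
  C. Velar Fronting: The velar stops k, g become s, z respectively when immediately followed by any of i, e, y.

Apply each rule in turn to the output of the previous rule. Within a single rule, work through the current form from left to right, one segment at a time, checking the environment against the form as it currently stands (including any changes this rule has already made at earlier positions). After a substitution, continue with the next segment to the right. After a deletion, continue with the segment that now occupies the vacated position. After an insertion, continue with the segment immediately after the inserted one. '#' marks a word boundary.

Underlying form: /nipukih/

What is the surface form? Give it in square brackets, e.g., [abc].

[nibuzih]

A Intervocalic Voicing: [nipukih] → [nibugih]
B Degemination: no change — [nibugih]
C Velar Fronting: [nibugih] → [nibuzih]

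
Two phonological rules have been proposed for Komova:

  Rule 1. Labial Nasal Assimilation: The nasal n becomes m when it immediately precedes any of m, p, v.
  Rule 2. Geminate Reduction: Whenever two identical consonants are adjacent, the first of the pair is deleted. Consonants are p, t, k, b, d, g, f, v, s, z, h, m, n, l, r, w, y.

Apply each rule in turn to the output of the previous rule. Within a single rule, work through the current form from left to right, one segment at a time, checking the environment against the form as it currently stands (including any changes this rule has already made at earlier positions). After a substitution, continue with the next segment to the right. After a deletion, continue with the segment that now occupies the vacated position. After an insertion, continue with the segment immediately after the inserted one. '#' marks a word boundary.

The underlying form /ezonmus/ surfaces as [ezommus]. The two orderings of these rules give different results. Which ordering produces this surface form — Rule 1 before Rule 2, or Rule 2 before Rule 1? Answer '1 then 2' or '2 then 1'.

Order 1 then 2:
  1 Labial Nasal Assimilation: [ezonmus] → [ezommus]
  2 Geminate Reduction: [ezommus] → [ezomus]
  result: [ezomus]
Order 2 then 1:
  2 Geminate Reduction: no change — [ezonmus]
  1 Labial Nasal Assimilation: [ezonmus] → [ezommus]
  result: [ezommus]

2 then 1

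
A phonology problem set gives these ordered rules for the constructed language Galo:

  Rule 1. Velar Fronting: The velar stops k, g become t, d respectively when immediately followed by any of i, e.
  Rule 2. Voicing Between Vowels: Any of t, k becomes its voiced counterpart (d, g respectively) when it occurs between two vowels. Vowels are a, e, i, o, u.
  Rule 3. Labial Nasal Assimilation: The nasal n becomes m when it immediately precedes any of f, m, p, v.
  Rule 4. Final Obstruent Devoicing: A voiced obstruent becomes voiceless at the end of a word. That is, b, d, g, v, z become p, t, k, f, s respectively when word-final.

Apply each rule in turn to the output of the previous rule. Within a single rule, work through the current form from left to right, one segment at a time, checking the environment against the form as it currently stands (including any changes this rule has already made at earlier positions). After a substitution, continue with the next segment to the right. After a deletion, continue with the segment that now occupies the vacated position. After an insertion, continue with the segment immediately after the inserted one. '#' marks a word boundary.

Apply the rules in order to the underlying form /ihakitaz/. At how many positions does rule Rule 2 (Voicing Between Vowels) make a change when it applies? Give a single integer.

Rule 1 Velar Fronting: [ihakitaz] → [ihatitaz]
Rule 2 Voicing Between Vowels: [ihatitaz] → [ihadidaz]
Rule 3 Labial Nasal Assimilation: no change — [ihadidaz]
Rule 4 Final Obstruent Devoicing: [ihadidaz] → [ihadidas]
Rule Rule 2 changed 2 position(s).

2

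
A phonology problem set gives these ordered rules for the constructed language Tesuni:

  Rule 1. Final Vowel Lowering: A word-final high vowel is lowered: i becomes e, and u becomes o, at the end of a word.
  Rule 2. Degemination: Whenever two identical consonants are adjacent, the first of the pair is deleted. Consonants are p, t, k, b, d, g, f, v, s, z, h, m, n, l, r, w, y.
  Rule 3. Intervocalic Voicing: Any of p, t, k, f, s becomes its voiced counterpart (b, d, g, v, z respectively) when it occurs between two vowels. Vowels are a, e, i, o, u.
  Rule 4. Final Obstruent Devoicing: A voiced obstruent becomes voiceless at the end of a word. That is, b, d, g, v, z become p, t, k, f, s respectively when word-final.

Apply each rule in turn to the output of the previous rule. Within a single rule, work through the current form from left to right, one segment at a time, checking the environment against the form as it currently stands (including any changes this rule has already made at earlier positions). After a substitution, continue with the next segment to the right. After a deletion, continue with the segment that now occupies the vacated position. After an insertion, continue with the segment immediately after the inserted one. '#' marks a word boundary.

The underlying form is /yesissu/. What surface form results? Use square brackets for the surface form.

Rule 1 Final Vowel Lowering: [yesissu] → [yesisso]
Rule 2 Degemination: [yesisso] → [yesiso]
Rule 3 Intervocalic Voicing: [yesiso] → [yezizo]
Rule 4 Final Obstruent Devoicing: no change — [yezizo]

[yezizo]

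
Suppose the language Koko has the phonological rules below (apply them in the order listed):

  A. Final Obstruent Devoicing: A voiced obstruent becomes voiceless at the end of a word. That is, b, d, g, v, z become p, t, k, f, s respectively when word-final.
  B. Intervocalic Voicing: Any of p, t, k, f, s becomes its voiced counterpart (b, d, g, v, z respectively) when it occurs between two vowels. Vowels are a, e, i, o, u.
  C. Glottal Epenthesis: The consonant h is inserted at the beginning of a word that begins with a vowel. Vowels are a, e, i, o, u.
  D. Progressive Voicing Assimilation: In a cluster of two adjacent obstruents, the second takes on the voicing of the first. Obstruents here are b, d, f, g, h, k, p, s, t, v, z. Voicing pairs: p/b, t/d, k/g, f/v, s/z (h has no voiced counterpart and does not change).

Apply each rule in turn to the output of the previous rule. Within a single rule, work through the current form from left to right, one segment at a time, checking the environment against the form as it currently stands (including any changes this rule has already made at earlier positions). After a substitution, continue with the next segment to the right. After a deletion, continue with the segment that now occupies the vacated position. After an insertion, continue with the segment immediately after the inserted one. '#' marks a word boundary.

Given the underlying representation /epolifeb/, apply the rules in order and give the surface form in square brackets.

[hebolivep]

A Final Obstruent Devoicing: [epolifeb] → [epolifep]
B Intervocalic Voicing: [epolifep] → [ebolivep]
C Glottal Epenthesis: [ebolivep] → [hebolivep]
D Progressive Voicing Assimilation: no change — [hebolivep]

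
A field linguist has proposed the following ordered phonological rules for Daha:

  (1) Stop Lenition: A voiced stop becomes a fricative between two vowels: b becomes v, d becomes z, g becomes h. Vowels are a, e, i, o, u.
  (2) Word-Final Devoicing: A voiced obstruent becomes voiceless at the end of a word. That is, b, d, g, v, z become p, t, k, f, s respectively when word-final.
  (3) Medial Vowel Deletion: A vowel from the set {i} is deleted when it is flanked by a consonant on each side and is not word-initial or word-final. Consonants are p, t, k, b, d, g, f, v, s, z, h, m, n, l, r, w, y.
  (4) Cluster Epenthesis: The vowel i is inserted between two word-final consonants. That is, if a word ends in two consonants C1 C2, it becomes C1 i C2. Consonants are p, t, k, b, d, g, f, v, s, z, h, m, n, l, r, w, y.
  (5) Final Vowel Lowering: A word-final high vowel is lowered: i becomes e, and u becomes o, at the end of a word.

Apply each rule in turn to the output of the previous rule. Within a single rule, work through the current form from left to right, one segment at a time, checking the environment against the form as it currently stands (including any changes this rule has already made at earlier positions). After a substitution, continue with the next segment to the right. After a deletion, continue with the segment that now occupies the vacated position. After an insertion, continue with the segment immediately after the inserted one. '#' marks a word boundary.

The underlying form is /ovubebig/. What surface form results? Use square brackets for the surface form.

[ovuvevik]

(1) Stop Lenition: [ovubebig] → [ovuvevig]
(2) Word-Final Devoicing: [ovuvevig] → [ovuvevik]
(3) Medial Vowel Deletion: [ovuvevik] → [ovuvevk]
(4) Cluster Epenthesis: [ovuvevk] → [ovuvevik]
(5) Final Vowel Lowering: no change — [ovuvevik]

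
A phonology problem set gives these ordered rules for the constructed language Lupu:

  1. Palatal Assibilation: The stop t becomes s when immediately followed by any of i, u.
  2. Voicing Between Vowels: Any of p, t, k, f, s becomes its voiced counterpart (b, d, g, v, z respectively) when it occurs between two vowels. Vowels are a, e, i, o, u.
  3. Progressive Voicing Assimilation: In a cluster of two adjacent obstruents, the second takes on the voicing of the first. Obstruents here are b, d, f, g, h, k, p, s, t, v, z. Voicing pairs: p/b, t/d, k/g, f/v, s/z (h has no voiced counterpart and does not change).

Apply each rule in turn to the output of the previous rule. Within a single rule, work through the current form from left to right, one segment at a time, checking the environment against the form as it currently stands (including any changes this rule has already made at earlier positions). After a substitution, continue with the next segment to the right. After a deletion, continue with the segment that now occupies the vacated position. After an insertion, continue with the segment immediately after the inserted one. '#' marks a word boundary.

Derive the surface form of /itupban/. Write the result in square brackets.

[izuppan]

1 Palatal Assibilation: [itupban] → [isupban]
2 Voicing Between Vowels: [isupban] → [izupban]
3 Progressive Voicing Assimilation: [izupban] → [izuppan]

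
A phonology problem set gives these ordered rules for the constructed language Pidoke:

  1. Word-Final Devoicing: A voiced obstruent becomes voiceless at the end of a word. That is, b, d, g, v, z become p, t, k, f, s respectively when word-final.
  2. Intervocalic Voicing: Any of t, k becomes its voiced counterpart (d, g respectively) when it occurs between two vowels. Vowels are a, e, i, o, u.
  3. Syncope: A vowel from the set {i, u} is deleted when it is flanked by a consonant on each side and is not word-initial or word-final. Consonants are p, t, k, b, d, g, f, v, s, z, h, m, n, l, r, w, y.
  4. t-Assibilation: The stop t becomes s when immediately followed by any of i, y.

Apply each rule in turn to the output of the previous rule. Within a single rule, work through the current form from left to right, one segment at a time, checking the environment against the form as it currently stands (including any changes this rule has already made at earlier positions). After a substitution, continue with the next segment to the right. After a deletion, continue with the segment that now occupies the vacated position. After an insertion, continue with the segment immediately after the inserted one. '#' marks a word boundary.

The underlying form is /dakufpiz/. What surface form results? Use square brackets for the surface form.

[dagfps]

1 Word-Final Devoicing: [dakufpiz] → [dakufpis]
2 Intervocalic Voicing: [dakufpis] → [dagufpis]
3 Syncope: [dagufpis] → [dagfps]
4 t-Assibilation: no change — [dagfps]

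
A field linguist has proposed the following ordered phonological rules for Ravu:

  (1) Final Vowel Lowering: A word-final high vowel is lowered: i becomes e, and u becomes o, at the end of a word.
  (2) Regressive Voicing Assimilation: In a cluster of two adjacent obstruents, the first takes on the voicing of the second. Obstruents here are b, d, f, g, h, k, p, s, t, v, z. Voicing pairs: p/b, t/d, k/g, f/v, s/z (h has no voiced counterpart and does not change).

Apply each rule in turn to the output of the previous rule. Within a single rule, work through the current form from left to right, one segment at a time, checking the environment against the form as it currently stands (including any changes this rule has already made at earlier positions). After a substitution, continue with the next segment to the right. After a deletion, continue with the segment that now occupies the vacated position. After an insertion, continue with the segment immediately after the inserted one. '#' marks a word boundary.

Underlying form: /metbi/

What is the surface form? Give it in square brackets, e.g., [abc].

[medbe]

(1) Final Vowel Lowering: [metbi] → [metbe]
(2) Regressive Voicing Assimilation: [metbe] → [medbe]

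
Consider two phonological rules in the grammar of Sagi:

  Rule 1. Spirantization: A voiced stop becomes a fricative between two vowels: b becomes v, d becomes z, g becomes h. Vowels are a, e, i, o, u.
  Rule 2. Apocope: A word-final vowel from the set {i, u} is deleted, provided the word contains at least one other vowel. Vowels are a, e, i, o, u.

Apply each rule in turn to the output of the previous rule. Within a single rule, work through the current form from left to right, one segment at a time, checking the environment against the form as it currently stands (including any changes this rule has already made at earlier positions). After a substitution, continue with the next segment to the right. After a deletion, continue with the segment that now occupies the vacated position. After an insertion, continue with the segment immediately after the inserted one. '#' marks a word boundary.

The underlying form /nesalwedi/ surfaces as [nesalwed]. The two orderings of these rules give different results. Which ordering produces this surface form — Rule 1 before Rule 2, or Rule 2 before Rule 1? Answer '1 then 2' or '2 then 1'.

2 then 1

Order 1 then 2:
  1 Spirantization: [nesalwedi] → [nesalwezi]
  2 Apocope: [nesalwezi] → [nesalwez]
  result: [nesalwez]
Order 2 then 1:
  2 Apocope: [nesalwedi] → [nesalwed]
  1 Spirantization: no change — [nesalwed]
  result: [nesalwed]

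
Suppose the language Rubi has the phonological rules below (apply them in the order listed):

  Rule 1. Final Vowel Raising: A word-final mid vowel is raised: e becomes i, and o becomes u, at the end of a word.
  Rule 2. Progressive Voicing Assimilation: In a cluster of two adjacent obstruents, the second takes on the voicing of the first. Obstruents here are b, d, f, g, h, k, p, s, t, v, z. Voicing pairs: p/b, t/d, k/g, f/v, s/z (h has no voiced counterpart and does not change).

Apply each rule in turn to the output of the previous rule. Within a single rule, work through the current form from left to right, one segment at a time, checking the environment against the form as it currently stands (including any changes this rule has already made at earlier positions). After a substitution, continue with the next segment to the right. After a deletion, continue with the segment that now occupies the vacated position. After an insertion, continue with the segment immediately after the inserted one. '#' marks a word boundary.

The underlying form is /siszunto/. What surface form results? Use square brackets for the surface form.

Rule 1 Final Vowel Raising: [siszunto] → [siszuntu]
Rule 2 Progressive Voicing Assimilation: [siszuntu] → [sissuntu]

[sissuntu]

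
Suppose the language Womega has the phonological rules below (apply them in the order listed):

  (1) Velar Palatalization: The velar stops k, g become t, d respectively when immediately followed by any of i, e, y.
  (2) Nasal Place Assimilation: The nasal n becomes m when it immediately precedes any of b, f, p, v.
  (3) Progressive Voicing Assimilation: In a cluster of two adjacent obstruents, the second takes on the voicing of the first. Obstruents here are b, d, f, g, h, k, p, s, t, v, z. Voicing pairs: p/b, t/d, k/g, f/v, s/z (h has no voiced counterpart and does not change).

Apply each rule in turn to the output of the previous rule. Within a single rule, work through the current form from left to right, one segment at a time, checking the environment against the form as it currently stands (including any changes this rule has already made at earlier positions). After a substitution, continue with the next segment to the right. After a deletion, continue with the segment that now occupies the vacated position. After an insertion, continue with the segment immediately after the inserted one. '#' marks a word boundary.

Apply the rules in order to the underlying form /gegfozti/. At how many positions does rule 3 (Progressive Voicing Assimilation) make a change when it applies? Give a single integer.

2

(1) Velar Palatalization: [gegfozti] → [degfozti]
(2) Nasal Place Assimilation: no change — [degfozti]
(3) Progressive Voicing Assimilation: [degfozti] → [degvozdi]
Rule 3 changed 2 position(s).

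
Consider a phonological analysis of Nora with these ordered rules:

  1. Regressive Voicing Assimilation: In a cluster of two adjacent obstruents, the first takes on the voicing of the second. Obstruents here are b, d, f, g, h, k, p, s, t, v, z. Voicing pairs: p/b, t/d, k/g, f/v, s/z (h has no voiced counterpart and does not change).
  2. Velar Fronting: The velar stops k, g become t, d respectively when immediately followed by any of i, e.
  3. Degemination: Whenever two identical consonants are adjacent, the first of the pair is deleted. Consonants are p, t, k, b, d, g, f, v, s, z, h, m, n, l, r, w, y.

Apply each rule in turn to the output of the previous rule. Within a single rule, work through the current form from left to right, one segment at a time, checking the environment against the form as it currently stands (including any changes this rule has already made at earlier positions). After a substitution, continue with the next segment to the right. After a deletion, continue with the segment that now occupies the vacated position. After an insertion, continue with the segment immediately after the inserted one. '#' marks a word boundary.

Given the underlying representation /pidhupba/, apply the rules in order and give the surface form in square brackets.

[pithuba]

1 Regressive Voicing Assimilation: [pidhupba] → [pithubba]
2 Velar Fronting: no change — [pithubba]
3 Degemination: [pithubba] → [pithuba]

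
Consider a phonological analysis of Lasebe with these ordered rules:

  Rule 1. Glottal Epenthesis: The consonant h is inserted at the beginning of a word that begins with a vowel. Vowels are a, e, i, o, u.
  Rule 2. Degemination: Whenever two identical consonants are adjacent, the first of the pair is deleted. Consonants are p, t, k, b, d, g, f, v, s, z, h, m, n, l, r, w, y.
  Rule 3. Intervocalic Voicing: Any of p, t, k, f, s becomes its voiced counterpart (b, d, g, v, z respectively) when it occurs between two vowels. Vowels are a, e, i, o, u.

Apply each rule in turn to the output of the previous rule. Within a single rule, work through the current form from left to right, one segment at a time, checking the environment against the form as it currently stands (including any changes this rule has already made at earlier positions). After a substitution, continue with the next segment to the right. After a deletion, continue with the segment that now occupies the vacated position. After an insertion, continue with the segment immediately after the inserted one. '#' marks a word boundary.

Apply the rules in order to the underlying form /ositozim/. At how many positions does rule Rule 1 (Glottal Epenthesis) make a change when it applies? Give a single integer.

1

Rule 1 Glottal Epenthesis: [ositozim] → [hositozim]
Rule 2 Degemination: no change — [hositozim]
Rule 3 Intervocalic Voicing: [hositozim] → [hozidozim]
Rule Rule 1 changed 1 position(s).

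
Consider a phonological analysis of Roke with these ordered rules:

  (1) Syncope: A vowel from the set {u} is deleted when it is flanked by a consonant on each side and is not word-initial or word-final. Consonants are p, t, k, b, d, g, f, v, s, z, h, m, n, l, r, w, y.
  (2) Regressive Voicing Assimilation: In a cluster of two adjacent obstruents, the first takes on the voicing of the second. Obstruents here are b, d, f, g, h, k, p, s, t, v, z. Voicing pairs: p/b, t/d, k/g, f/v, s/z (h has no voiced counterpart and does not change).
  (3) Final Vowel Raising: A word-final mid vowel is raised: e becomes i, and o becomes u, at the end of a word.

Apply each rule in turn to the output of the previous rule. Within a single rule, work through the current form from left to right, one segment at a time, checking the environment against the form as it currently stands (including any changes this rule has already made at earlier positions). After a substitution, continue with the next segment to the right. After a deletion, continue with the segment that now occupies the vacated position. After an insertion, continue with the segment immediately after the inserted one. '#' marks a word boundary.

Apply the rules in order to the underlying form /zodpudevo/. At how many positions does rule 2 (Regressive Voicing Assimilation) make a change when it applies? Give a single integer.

2

(1) Syncope: [zodpudevo] → [zodpdevo]
(2) Regressive Voicing Assimilation: [zodpdevo] → [zotbdevo]
(3) Final Vowel Raising: [zotbdevo] → [zotbdevu]
Rule 2 changed 2 position(s).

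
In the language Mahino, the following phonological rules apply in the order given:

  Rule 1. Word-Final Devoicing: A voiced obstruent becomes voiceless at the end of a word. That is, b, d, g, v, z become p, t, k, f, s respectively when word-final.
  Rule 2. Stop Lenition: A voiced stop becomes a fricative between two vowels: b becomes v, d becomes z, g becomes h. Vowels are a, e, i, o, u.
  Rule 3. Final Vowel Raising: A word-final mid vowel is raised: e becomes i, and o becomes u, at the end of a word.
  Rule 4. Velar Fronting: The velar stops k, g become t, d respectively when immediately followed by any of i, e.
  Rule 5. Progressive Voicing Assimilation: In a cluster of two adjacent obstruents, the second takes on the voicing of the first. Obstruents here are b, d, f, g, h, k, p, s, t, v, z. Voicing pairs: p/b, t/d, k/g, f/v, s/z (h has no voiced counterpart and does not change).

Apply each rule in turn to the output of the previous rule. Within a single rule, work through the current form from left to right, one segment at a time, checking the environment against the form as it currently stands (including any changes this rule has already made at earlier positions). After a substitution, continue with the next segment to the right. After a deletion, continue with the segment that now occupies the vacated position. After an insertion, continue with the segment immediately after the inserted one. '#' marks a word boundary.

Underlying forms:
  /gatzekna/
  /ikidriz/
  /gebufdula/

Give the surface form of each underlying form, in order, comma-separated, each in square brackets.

/gatzekna/:
  Rule 1 Word-Final Devoicing: no change — [gatzekna]
  Rule 2 Stop Lenition: no change — [gatzekna]
  Rule 3 Final Vowel Raising: no change — [gatzekna]
  Rule 4 Velar Fronting: no change — [gatzekna]
  Rule 5 Progressive Voicing Assimilation: [gatzekna] → [gatsekna]
/ikidriz/:
  Rule 1 Word-Final Devoicing: [ikidriz] → [ikidris]
  Rule 2 Stop Lenition: no change — [ikidris]
  Rule 3 Final Vowel Raising: no change — [ikidris]
  Rule 4 Velar Fronting: [ikidris] → [itidris]
  Rule 5 Progressive Voicing Assimilation: no change — [itidris]
/gebufdula/:
  Rule 1 Word-Final Devoicing: no change — [gebufdula]
  Rule 2 Stop Lenition: [gebufdula] → [gevufdula]
  Rule 3 Final Vowel Raising: no change — [gevufdula]
  Rule 4 Velar Fronting: [gevufdula] → [devufdula]
  Rule 5 Progressive Voicing Assimilation: [devufdula] → [devuftula]

[gatsekna], [itidris], [devuftula]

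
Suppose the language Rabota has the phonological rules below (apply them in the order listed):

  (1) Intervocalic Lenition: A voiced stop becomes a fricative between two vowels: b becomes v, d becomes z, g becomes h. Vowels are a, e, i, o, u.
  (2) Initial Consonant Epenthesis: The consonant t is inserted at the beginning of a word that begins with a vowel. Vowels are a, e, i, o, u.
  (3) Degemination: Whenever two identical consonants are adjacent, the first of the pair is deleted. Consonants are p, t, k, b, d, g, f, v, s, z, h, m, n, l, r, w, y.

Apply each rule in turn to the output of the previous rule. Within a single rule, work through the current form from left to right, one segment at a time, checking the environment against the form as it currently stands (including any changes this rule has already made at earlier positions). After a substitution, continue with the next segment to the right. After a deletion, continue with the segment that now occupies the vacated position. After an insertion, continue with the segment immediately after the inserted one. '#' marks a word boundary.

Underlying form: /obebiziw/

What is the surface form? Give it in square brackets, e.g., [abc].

[toveviziw]

(1) Intervocalic Lenition: [obebiziw] → [oveviziw]
(2) Initial Consonant Epenthesis: [oveviziw] → [toveviziw]
(3) Degemination: no change — [toveviziw]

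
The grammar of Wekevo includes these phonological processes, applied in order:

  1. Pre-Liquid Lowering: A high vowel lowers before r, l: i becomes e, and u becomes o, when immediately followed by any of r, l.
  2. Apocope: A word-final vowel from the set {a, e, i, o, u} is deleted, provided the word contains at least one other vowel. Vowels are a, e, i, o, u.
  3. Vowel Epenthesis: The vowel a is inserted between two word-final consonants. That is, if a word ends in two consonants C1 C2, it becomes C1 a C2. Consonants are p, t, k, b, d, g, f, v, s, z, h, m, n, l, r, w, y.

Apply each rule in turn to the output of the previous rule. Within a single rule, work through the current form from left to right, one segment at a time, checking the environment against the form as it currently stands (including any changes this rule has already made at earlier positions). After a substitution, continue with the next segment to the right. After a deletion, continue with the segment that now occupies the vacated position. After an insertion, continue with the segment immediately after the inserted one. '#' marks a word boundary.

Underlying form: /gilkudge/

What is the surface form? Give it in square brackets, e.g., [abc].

1 Pre-Liquid Lowering: [gilkudge] → [gelkudge]
2 Apocope: [gelkudge] → [gelkudg]
3 Vowel Epenthesis: [gelkudg] → [gelkudag]

[gelkudag]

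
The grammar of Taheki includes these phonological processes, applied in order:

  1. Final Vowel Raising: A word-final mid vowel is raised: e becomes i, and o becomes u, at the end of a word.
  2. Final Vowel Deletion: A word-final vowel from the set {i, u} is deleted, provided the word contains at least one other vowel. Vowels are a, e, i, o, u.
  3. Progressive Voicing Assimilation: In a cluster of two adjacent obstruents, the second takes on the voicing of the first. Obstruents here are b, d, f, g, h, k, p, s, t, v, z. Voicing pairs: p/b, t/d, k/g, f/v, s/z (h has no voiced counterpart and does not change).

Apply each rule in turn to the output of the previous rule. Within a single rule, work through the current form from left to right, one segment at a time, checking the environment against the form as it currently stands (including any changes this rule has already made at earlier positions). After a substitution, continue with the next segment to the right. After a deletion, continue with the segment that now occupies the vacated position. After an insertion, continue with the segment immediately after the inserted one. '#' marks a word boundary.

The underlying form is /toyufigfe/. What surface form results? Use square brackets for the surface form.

1 Final Vowel Raising: [toyufigfe] → [toyufigfi]
2 Final Vowel Deletion: [toyufigfi] → [toyufigf]
3 Progressive Voicing Assimilation: [toyufigf] → [toyufigv]

[toyufigv]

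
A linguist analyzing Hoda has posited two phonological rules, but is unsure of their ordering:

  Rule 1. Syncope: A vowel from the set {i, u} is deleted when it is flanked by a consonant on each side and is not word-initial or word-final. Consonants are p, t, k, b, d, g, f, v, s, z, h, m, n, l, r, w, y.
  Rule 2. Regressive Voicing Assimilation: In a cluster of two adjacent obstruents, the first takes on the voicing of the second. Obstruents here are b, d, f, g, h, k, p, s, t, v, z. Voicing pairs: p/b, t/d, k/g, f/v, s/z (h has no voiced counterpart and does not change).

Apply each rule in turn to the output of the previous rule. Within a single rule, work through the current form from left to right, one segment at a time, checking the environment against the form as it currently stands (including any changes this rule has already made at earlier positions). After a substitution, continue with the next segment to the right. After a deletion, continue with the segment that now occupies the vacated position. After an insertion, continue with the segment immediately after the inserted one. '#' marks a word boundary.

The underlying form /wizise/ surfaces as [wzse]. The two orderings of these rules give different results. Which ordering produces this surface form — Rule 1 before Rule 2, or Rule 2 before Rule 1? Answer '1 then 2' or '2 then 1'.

Order 1 then 2:
  1 Syncope: [wizise] → [wzse]
  2 Regressive Voicing Assimilation: [wzse] → [wsse]
  result: [wsse]
Order 2 then 1:
  2 Regressive Voicing Assimilation: no change — [wizise]
  1 Syncope: [wizise] → [wzse]
  result: [wzse]

2 then 1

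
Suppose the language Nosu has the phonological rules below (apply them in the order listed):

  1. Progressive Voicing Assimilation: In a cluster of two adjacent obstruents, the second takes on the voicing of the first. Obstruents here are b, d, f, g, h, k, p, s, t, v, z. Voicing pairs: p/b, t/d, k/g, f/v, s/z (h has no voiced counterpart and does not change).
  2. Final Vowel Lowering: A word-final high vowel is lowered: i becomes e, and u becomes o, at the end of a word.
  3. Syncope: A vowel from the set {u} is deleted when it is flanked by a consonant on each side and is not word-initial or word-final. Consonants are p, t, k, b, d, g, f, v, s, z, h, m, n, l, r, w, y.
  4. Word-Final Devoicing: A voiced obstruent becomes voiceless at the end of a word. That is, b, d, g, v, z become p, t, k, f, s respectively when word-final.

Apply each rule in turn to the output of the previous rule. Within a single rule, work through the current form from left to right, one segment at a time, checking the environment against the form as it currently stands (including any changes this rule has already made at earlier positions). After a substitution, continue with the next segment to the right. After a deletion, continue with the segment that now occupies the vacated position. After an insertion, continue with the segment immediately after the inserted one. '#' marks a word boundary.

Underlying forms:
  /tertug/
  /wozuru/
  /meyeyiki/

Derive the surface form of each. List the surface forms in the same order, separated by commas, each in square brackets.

/tertug/:
  1 Progressive Voicing Assimilation: no change — [tertug]
  2 Final Vowel Lowering: no change — [tertug]
  3 Syncope: [tertug] → [tertg]
  4 Word-Final Devoicing: [tertg] → [tertk]
/wozuru/:
  1 Progressive Voicing Assimilation: no change — [wozuru]
  2 Final Vowel Lowering: [wozuru] → [wozuro]
  3 Syncope: [wozuro] → [wozro]
  4 Word-Final Devoicing: no change — [wozro]
/meyeyiki/:
  1 Progressive Voicing Assimilation: no change — [meyeyiki]
  2 Final Vowel Lowering: [meyeyiki] → [meyeyike]
  3 Syncope: no change — [meyeyike]
  4 Word-Final Devoicing: no change — [meyeyike]

[tertk], [wozro], [meyeyike]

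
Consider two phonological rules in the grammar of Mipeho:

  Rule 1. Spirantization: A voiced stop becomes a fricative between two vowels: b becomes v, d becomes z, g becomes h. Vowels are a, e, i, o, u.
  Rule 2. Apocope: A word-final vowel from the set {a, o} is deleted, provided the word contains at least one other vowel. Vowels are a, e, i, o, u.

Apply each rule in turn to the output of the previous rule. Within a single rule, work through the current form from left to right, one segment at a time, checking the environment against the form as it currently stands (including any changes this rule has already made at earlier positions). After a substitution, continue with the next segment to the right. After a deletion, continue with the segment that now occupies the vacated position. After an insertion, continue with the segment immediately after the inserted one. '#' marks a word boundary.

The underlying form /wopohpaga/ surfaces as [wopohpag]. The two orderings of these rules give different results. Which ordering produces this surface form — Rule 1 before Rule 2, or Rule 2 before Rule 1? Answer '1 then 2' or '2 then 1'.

Order 1 then 2:
  1 Spirantization: [wopohpaga] → [wopohpaha]
  2 Apocope: [wopohpaha] → [wopohpah]
  result: [wopohpah]
Order 2 then 1:
  2 Apocope: [wopohpaga] → [wopohpag]
  1 Spirantization: no change — [wopohpag]
  result: [wopohpag]

2 then 1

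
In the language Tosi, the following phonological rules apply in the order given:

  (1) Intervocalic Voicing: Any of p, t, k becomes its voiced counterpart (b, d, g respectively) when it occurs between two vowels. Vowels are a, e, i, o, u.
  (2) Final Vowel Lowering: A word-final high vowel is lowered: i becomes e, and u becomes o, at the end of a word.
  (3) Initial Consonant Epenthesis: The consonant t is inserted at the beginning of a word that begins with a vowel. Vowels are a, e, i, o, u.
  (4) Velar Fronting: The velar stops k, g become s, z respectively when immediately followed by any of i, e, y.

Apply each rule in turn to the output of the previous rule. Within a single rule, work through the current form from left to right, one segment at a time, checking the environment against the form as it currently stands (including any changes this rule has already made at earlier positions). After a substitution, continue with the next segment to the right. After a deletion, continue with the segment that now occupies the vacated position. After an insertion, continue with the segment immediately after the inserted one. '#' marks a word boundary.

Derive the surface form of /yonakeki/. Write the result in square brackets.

(1) Intervocalic Voicing: [yonakeki] → [yonagegi]
(2) Final Vowel Lowering: [yonagegi] → [yonagege]
(3) Initial Consonant Epenthesis: no change — [yonagege]
(4) Velar Fronting: [yonagege] → [yonazeze]

[yonazeze]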